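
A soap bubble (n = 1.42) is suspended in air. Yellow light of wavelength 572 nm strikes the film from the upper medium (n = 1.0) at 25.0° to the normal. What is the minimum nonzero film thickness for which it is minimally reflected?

211 nm

Top surface (1.0 → 1.42): reflection off a higher-index medium gives a half-wave phase shift.
Ray reflecting at the bottom interface goes from n = 1.42 toward n = 1.0: no phase shift.
Net: one phase inversion between the two reflected rays.
So the condition for destructive reflection is 2 n t cos θ_r = m λ.
Snell's law: 1.0 sin 25.0° = 1.42 sin θ_r → sin θ_r = 0.298, cos θ_r = 0.955.
Minimum nonzero at m = 1: t = λ / (2 n cos θ_r) = 572 / (2 × 1.42 × 0.955) = 211 nm.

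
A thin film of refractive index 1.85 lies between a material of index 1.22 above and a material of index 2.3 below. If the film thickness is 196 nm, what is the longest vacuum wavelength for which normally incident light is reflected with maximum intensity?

725 nm

At the upper boundary (n = 1.22 to n = 1.85) the reflected ray undergoes a half-wave phase shift.
Ray reflecting at the bottom interface goes from n = 1.85 toward n = 2.3: a half-wave phase shift.
Zero or two π shifts → no net half-wave offset.
For bright reflection here: 2 n t = m λ.
λ = 2 n t / m. The longest wavelength is m = 1: λ = 2 × 1.85 × 196 / 1.00 = 725 nm.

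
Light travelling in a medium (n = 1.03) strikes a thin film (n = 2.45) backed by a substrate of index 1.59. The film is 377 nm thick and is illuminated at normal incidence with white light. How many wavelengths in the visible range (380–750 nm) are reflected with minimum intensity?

2

Top surface (1.03 → 2.45): reflection off a higher-index medium gives a half-wave phase shift.
Ray reflecting at the bottom interface goes from n = 2.45 toward n = 1.59: no phase shift.
Exactly one π shift → a net half-wave offset.
So the condition for destructive reflection is 2 n t = m λ.
λ = 2 n t / m = 1847 / m nm.
m=2: 924 nm (IR); m=3: 616 nm (visible); m=4: 462 nm (visible); m=5: 369 nm (UV).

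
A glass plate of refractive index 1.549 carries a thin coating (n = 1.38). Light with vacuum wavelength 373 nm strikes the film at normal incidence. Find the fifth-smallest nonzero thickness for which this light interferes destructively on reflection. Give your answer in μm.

0.608 μm

At the upper boundary (n = 1.0 to n = 1.38) the reflected ray undergoes a half-wave phase shift.
At the lower boundary (n = 1.38 to n = 1.549) the reflected ray undergoes a half-wave phase shift.
Zero or two π shifts → no net half-wave offset.
With no net inversion, destructive interference in reflection requires 2 n t = (m + ½) λ.
The fifth-smallest nonzero thickness corresponds to m = 4: t = (m + ½) λ / (2 n) = 4.50 × 373 / (2 × 1.38) = 608 nm.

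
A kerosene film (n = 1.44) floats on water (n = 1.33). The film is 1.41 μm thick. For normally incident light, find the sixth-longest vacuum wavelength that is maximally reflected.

Ray reflecting at the top interface goes from n = 1.0 toward n = 1.44: a half-wave phase shift.
Bottom surface (1.44 → 1.33): reflection off a lower-index medium gives no phase shift.
Exactly one π shift → a net half-wave offset.
So the condition for constructive reflection is 2 n t = (m + ½) λ.
λ = 2 n t / (m + ½). The sixth-longest wavelength is m = 5: λ = 2 × 1.44 × 1410 / 5.50 = 738 nm.

738 nm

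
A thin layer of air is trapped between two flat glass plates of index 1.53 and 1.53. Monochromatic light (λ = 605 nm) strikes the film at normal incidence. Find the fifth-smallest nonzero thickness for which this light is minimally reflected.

1513 nm

At the upper boundary (n = 1.53 to n = 1.0) the reflected ray undergoes no phase shift.
At the lower boundary (n = 1.0 to n = 1.53) the reflected ray undergoes a half-wave phase shift.
Net: one phase inversion between the two reflected rays.
With one net inversion, destructive interference in reflection requires 2 n t = m λ.
The fifth-smallest nonzero thickness corresponds to m = 5: t = m λ / (2 n) = 5.00 × 605 / (2 × 1.0) = 1513 nm.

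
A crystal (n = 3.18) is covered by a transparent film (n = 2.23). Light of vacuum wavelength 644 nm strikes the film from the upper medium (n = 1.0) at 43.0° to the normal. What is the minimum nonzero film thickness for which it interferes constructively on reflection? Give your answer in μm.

0.152 μm

Top surface (1.0 → 2.23): reflection off a higher-index medium gives a half-wave phase shift.
Bottom surface (2.23 → 3.18): reflection off a higher-index medium gives a half-wave phase shift.
Net: no relative phase inversion (both shifts match).
So the condition for constructive reflection is 2 n t cos θ_r = m λ.
Snell's law: 1.0 sin 43.0° = 2.23 sin θ_r → sin θ_r = 0.306, cos θ_r = 0.952.
Minimum nonzero at m = 1: t = λ / (2 n cos θ_r) = 644 / (2 × 2.23 × 0.952) = 152 nm.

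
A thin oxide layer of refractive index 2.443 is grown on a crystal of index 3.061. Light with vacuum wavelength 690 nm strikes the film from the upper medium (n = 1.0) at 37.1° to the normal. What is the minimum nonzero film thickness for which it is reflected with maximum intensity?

146 nm

Top surface (1.0 → 2.443): reflection off a higher-index medium gives a half-wave phase shift.
Ray reflecting at the bottom interface goes from n = 2.443 toward n = 3.061: a half-wave phase shift.
Zero or two π shifts → no net half-wave offset.
So the condition for constructive reflection is 2 n t cos θ_r = m λ.
Snell's law: 1.0 sin 37.1° = 2.443 sin θ_r → sin θ_r = 0.247, cos θ_r = 0.969.
Minimum nonzero at m = 1: t = λ / (2 n cos θ_r) = 690 / (2 × 2.443 × 0.969) = 146 nm.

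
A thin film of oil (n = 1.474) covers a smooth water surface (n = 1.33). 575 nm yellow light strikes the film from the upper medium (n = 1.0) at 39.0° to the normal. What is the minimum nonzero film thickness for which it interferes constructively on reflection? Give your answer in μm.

0.108 μm

Ray reflecting at the top interface goes from n = 1.0 toward n = 1.474: a half-wave phase shift.
Ray reflecting at the bottom interface goes from n = 1.474 toward n = 1.33: no phase shift.
The two reflections differ by half a wavelength.
For bright reflection here: 2 n t cos θ_r = (m + ½) λ.
Snell's law: 1.0 sin 39.0° = 1.474 sin θ_r → sin θ_r = 0.427, cos θ_r = 0.904.
Minimum at m = 0: t = λ / (4 n cos θ_r) = 575 / (4 × 1.474 × 0.904) = 108 nm.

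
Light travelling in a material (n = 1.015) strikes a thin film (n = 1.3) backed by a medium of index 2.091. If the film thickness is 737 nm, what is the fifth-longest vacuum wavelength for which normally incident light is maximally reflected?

At the upper boundary (n = 1.015 to n = 1.3) the reflected ray undergoes a half-wave phase shift.
At the lower boundary (n = 1.3 to n = 2.091) the reflected ray undergoes a half-wave phase shift.
Zero or two π shifts → no net half-wave offset.
For strong reflection here: 2 n t = m λ.
λ = 2 n t / m. The fifth-longest wavelength is m = 5: λ = 2 × 1.3 × 737 / 5.00 = 383 nm.

383 nm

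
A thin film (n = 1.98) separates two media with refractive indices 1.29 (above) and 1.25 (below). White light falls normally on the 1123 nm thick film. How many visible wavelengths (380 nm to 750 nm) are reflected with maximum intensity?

Top surface (1.29 → 1.98): reflection off a higher-index medium gives a half-wave phase shift.
At the lower boundary (n = 1.98 to n = 1.25) the reflected ray undergoes no phase shift.
The two reflections differ by half a wavelength.
So the condition for constructive reflection is 2 n t = (m + ½) λ.
λ = 2 n t / (m + ½) = 4447 / (m + ½) nm.
m=5: 809 nm (IR); m=6: 684 nm (visible); m=7: 593 nm (visible); m=8: 523 nm (visible); m=9: 468 nm (visible); m=10: 424 nm (visible); m=11: 387 nm (visible); m=12: 356 nm (UV).

6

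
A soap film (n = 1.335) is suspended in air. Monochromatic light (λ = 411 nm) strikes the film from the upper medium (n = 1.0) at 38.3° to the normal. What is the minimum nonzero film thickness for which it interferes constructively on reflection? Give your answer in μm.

Top surface (1.0 → 1.335): reflection off a higher-index medium gives a half-wave phase shift.
At the lower boundary (n = 1.335 to n = 1.0) the reflected ray undergoes no phase shift.
Net: one phase inversion between the two reflected rays.
With one net inversion, constructive interference in reflection requires 2 n t cos θ_r = (m + ½) λ.
Snell's law: 1.0 sin 38.3° = 1.335 sin θ_r → sin θ_r = 0.464, cos θ_r = 0.886.
Minimum at m = 0: t = λ / (4 n cos θ_r) = 411 / (4 × 1.335 × 0.886) = 86.9 nm.

0.0869 μm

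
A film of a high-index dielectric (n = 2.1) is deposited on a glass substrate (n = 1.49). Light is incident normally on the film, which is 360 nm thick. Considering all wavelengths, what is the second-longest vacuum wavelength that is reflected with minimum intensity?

At the upper boundary (n = 1.0 to n = 2.1) the reflected ray undergoes a half-wave phase shift.
At the lower boundary (n = 2.1 to n = 1.49) the reflected ray undergoes no phase shift.
Exactly one π shift → a net half-wave offset.
With one net inversion, destructive interference in reflection requires 2 n t = m λ.
λ = 2 n t / m. The second-longest wavelength is m = 2: λ = 2 × 2.1 × 360 / 2.00 = 756 nm.

756 nm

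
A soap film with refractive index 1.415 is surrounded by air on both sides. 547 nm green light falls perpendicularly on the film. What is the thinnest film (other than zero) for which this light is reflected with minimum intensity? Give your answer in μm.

0.193 μm

Ray reflecting at the top interface goes from n = 1.0 toward n = 1.415: a half-wave phase shift.
At the lower boundary (n = 1.415 to n = 1.0) the reflected ray undergoes no phase shift.
Net: one phase inversion between the two reflected rays.
For dark reflection here: 2 n t = m λ.
Minimum nonzero at m = 1: t = λ / (2 n) = 547 / (2 × 1.415) = 193 nm.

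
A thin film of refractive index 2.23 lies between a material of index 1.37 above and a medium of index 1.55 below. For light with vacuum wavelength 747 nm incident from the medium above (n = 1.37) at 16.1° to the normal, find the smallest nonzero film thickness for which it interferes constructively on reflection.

85.0 nm

Top surface (1.37 → 2.23): reflection off a higher-index medium gives a half-wave phase shift.
Bottom surface (2.23 → 1.55): reflection off a lower-index medium gives no phase shift.
The two reflections differ by half a wavelength.
With one net inversion, constructive interference in reflection requires 2 n t cos θ_r = (m + ½) λ.
Snell's law: 1.37 sin 16.1° = 2.23 sin θ_r → sin θ_r = 0.170, cos θ_r = 0.985.
Minimum at m = 0: t = λ / (4 n cos θ_r) = 747 / (4 × 2.23 × 0.985) = 85.0 nm.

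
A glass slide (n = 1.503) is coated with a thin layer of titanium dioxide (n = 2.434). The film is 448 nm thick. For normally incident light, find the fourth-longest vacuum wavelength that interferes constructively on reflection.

623 nm

Ray reflecting at the top interface goes from n = 1.0 toward n = 2.434: a half-wave phase shift.
At the lower boundary (n = 2.434 to n = 1.503) the reflected ray undergoes no phase shift.
Exactly one π shift → a net half-wave offset.
With one net inversion, constructive interference in reflection requires 2 n t = (m + ½) λ.
λ = 2 n t / (m + ½). The fourth-longest wavelength is m = 3: λ = 2 × 2.434 × 448 / 3.50 = 623 nm.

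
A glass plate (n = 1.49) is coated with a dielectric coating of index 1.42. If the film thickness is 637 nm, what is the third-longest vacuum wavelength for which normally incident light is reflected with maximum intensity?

603 nm

Top surface (1.0 → 1.42): reflection off a higher-index medium gives a half-wave phase shift.
At the lower boundary (n = 1.42 to n = 1.49) the reflected ray undergoes a half-wave phase shift.
Zero or two π shifts → no net half-wave offset.
So the condition for constructive reflection is 2 n t = m λ.
λ = 2 n t / m. The third-longest wavelength is m = 3: λ = 2 × 1.42 × 637 / 3.00 = 603 nm.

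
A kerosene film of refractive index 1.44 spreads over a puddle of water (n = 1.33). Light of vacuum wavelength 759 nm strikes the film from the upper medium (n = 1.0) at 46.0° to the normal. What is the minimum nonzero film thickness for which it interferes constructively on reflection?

Top surface (1.0 → 1.44): reflection off a higher-index medium gives a half-wave phase shift.
Bottom surface (1.44 → 1.33): reflection off a lower-index medium gives no phase shift.
Exactly one π shift → a net half-wave offset.
For bright reflection here: 2 n t cos θ_r = (m + ½) λ.
Snell's law: 1.0 sin 46.0° = 1.44 sin θ_r → sin θ_r = 0.500, cos θ_r = 0.866.
Minimum at m = 0: t = λ / (4 n cos θ_r) = 759 / (4 × 1.44 × 0.866) = 152 nm.

152 nm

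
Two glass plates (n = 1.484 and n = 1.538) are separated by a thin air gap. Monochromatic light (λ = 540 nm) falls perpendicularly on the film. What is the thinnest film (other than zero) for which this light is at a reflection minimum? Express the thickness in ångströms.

2700 Å

At the upper boundary (n = 1.484 to n = 1.0) the reflected ray undergoes no phase shift.
Ray reflecting at the bottom interface goes from n = 1.0 toward n = 1.538: a half-wave phase shift.
Net: one phase inversion between the two reflected rays.
With one net inversion, destructive interference in reflection requires 2 n t = m λ.
Minimum nonzero at m = 1: t = λ / (2 n) = 540 / (2 × 1.0) = 270 nm.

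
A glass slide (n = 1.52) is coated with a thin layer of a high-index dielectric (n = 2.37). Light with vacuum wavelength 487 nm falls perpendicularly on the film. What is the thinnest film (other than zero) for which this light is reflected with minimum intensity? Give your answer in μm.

0.103 μm

At the upper boundary (n = 1.0 to n = 2.37) the reflected ray undergoes a half-wave phase shift.
Bottom surface (2.37 → 1.52): reflection off a lower-index medium gives no phase shift.
Net: one phase inversion between the two reflected rays.
With one net inversion, destructive interference in reflection requires 2 n t = m λ.
Minimum nonzero at m = 1: t = λ / (2 n) = 487 / (2 × 2.37) = 103 nm.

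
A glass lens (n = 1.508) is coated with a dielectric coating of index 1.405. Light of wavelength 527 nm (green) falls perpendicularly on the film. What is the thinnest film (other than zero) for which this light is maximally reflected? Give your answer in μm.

0.188 μm

Ray reflecting at the top interface goes from n = 1.0 toward n = 1.405: a half-wave phase shift.
Bottom surface (1.405 → 1.508): reflection off a higher-index medium gives a half-wave phase shift.
The two reflections carry the same phase change, so no net offset.
With no net inversion, constructive interference in reflection requires 2 n t = m λ.
Minimum nonzero at m = 1: t = λ / (2 n) = 527 / (2 × 1.405) = 188 nm.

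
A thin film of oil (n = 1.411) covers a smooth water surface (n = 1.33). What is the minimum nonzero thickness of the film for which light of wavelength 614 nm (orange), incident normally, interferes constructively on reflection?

At the upper boundary (n = 1.0 to n = 1.411) the reflected ray undergoes a half-wave phase shift.
Ray reflecting at the bottom interface goes from n = 1.411 toward n = 1.33: no phase shift.
The two reflections differ by half a wavelength.
With one net inversion, constructive interference in reflection requires 2 n t = (m + ½) λ.
Minimum at m = 0: t = λ / (4 n) = 614 / (4 × 1.411) = 109 nm.

109 nm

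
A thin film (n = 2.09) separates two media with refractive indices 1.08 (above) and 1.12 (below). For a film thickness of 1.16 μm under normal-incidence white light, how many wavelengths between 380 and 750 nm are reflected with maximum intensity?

7

Top surface (1.08 → 2.09): reflection off a higher-index medium gives a half-wave phase shift.
Bottom surface (2.09 → 1.12): reflection off a lower-index medium gives no phase shift.
Net: one phase inversion between the two reflected rays.
For maximum reflection here: 2 n t = (m + ½) λ.
λ = 2 n t / (m + ½) = 4849 / (m + ½) nm.
m=5: 882 nm (IR); m=6: 746 nm (visible); m=7: 647 nm (visible); m=8: 570 nm (visible); m=9: 510 nm (visible); m=10: 462 nm (visible); m=11: 422 nm (visible); m=12: 388 nm (visible); m=13: 359 nm (UV).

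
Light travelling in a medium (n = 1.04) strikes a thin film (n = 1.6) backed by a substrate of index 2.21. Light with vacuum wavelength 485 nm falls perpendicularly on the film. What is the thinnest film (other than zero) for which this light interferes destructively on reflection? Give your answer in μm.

0.0758 μm

At the upper boundary (n = 1.04 to n = 1.6) the reflected ray undergoes a half-wave phase shift.
Ray reflecting at the bottom interface goes from n = 1.6 toward n = 2.21: a half-wave phase shift.
The two reflections carry the same phase change, so no net offset.
For weak reflection here: 2 n t = (m + ½) λ.
Minimum at m = 0: t = λ / (4 n) = 485 / (4 × 1.6) = 75.8 nm.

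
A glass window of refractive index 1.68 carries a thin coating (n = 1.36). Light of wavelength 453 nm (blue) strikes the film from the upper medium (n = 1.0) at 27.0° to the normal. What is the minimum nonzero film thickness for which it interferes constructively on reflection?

Top surface (1.0 → 1.36): reflection off a higher-index medium gives a half-wave phase shift.
Bottom surface (1.36 → 1.68): reflection off a higher-index medium gives a half-wave phase shift.
Net: no relative phase inversion (both shifts match).
For bright reflection here: 2 n t cos θ_r = m λ.
Snell's law: 1.0 sin 27.0° = 1.36 sin θ_r → sin θ_r = 0.334, cos θ_r = 0.943.
Minimum nonzero at m = 1: t = λ / (2 n cos θ_r) = 453 / (2 × 1.36 × 0.943) = 177 nm.

177 nm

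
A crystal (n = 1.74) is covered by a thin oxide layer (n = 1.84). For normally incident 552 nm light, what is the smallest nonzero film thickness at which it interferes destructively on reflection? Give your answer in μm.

0.150 μm

Top surface (1.0 → 1.84): reflection off a higher-index medium gives a half-wave phase shift.
At the lower boundary (n = 1.84 to n = 1.74) the reflected ray undergoes no phase shift.
Net: one phase inversion between the two reflected rays.
With one net inversion, destructive interference in reflection requires 2 n t = m λ.
The smallest nonzero thickness corresponds to m = 1: t = m λ / (2 n) = 1.00 × 552 / (2 × 1.84) = 150 nm.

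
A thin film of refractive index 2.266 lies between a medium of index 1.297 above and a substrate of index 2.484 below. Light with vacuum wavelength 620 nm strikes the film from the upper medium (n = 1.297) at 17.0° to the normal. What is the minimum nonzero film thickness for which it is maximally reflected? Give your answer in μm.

At the upper boundary (n = 1.297 to n = 2.266) the reflected ray undergoes a half-wave phase shift.
Bottom surface (2.266 → 2.484): reflection off a higher-index medium gives a half-wave phase shift.
Zero or two π shifts → no net half-wave offset.
For maximum reflection here: 2 n t cos θ_r = m λ.
Snell's law: 1.297 sin 17.0° = 2.266 sin θ_r → sin θ_r = 0.167, cos θ_r = 0.986.
Minimum nonzero at m = 1: t = λ / (2 n cos θ_r) = 620 / (2 × 2.266 × 0.986) = 139 nm.

0.139 μm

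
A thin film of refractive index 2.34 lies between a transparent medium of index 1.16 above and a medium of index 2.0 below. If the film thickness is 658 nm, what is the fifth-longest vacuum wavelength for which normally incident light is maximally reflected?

684 nm

Top surface (1.16 → 2.34): reflection off a higher-index medium gives a half-wave phase shift.
Bottom surface (2.34 → 2.0): reflection off a lower-index medium gives no phase shift.
Net: one phase inversion between the two reflected rays.
With one net inversion, constructive interference in reflection requires 2 n t = (m + ½) λ.
λ = 2 n t / (m + ½). The fifth-longest wavelength is m = 4: λ = 2 × 2.34 × 658 / 4.50 = 684 nm.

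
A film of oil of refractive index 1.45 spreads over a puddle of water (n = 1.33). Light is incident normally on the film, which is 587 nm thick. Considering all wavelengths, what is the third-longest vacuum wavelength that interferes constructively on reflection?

681 nm

Ray reflecting at the top interface goes from n = 1.0 toward n = 1.45: a half-wave phase shift.
At the lower boundary (n = 1.45 to n = 1.33) the reflected ray undergoes no phase shift.
Exactly one π shift → a net half-wave offset.
With one net inversion, constructive interference in reflection requires 2 n t = (m + ½) λ.
λ = 2 n t / (m + ½). The third-longest wavelength is m = 2: λ = 2 × 1.45 × 587 / 2.50 = 681 nm.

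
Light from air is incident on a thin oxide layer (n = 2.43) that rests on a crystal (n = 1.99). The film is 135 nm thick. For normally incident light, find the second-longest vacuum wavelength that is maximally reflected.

At the upper boundary (n = 1.0 to n = 2.43) the reflected ray undergoes a half-wave phase shift.
Bottom surface (2.43 → 1.99): reflection off a lower-index medium gives no phase shift.
The two reflections differ by half a wavelength.
For bright reflection here: 2 n t = (m + ½) λ.
λ = 2 n t / (m + ½). The second-longest wavelength is m = 1: λ = 2 × 2.43 × 135 / 1.50 = 437 nm.

437 nm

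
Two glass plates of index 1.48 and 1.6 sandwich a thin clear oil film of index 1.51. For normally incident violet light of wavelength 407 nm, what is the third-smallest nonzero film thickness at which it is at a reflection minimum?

337 nm

Top surface (1.48 → 1.51): reflection off a higher-index medium gives a half-wave phase shift.
At the lower boundary (n = 1.51 to n = 1.6) the reflected ray undergoes a half-wave phase shift.
The two reflections carry the same phase change, so no net offset.
With no net inversion, destructive interference in reflection requires 2 n t = (m + ½) λ.
The third-smallest nonzero thickness corresponds to m = 2: t = (m + ½) λ / (2 n) = 2.50 × 407 / (2 × 1.51) = 337 nm.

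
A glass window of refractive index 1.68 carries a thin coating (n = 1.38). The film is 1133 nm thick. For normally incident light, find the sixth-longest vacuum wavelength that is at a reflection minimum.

569 nm

Top surface (1.0 → 1.38): reflection off a higher-index medium gives a half-wave phase shift.
At the lower boundary (n = 1.38 to n = 1.68) the reflected ray undergoes a half-wave phase shift.
Zero or two π shifts → no net half-wave offset.
For minimum reflection here: 2 n t = (m + ½) λ.
λ = 2 n t / (m + ½). The sixth-longest wavelength is m = 5: λ = 2 × 1.38 × 1133 / 5.50 = 569 nm.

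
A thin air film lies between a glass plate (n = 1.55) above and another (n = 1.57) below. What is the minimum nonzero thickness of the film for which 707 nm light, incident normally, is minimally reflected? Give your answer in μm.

Ray reflecting at the top interface goes from n = 1.55 toward n = 1.0: no phase shift.
Bottom surface (1.0 → 1.57): reflection off a higher-index medium gives a half-wave phase shift.
Net: one phase inversion between the two reflected rays.
So the condition for destructive reflection is 2 n t = m λ.
Minimum nonzero at m = 1: t = λ / (2 n) = 707 / (2 × 1.0) = 354 nm.

0.354 μm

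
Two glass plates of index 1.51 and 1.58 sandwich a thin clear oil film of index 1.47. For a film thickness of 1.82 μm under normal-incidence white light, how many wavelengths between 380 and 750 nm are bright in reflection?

At the upper boundary (n = 1.51 to n = 1.47) the reflected ray undergoes no phase shift.
Bottom surface (1.47 → 1.58): reflection off a higher-index medium gives a half-wave phase shift.
The two reflections differ by half a wavelength.
For strong reflection here: 2 n t = (m + ½) λ.
λ = 2 n t / (m + ½) = 5351 / (m + ½) nm.
m=6: 823 nm (IR); m=7: 713 nm (visible); m=8: 630 nm (visible); m=9: 563 nm (visible); m=10: 510 nm (visible); m=11: 465 nm (visible); m=12: 428 nm (visible); m=13: 396 nm (visible); m=14: 369 nm (UV).

7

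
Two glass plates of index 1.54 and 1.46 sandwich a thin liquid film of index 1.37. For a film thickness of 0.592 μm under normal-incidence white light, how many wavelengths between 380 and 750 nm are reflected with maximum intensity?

At the upper boundary (n = 1.54 to n = 1.37) the reflected ray undergoes no phase shift.
Ray reflecting at the bottom interface goes from n = 1.37 toward n = 1.46: a half-wave phase shift.
The two reflections differ by half a wavelength.
So the condition for constructive reflection is 2 n t = (m + ½) λ.
λ = 2 n t / (m + ½) = 1622 / (m + ½) nm.
m=1: 1081 nm (IR); m=2: 649 nm (visible); m=3: 463 nm (visible); m=4: 360 nm (UV).

2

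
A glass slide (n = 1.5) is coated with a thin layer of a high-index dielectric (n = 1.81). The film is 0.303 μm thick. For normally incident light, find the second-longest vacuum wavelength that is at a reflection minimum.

At the upper boundary (n = 1.0 to n = 1.81) the reflected ray undergoes a half-wave phase shift.
Bottom surface (1.81 → 1.5): reflection off a lower-index medium gives no phase shift.
The two reflections differ by half a wavelength.
So the condition for destructive reflection is 2 n t = m λ.
λ = 2 n t / m. The second-longest wavelength is m = 2: λ = 2 × 1.81 × 303 / 2.00 = 548 nm.

548 nm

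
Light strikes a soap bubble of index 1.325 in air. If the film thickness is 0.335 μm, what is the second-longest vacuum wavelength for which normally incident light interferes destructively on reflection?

444 nm

Ray reflecting at the top interface goes from n = 1.0 toward n = 1.325: a half-wave phase shift.
Bottom surface (1.325 → 1.0): reflection off a lower-index medium gives no phase shift.
The two reflections differ by half a wavelength.
For weak reflection here: 2 n t = m λ.
λ = 2 n t / m. The second-longest wavelength is m = 2: λ = 2 × 1.325 × 335 / 2.00 = 444 nm.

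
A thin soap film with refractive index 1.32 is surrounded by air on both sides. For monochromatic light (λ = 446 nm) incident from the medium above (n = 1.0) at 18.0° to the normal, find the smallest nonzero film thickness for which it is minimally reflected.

174 nm

Ray reflecting at the top interface goes from n = 1.0 toward n = 1.32: a half-wave phase shift.
Bottom surface (1.32 → 1.0): reflection off a lower-index medium gives no phase shift.
The two reflections differ by half a wavelength.
For minimum reflection here: 2 n t cos θ_r = m λ.
Snell's law: 1.0 sin 18.0° = 1.32 sin θ_r → sin θ_r = 0.234, cos θ_r = 0.972.
Minimum nonzero at m = 1: t = λ / (2 n cos θ_r) = 446 / (2 × 1.32 × 0.972) = 174 nm.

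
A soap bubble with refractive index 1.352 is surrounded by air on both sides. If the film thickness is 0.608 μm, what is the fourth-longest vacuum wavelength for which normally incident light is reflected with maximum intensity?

470 nm

Ray reflecting at the top interface goes from n = 1.0 toward n = 1.352: a half-wave phase shift.
Ray reflecting at the bottom interface goes from n = 1.352 toward n = 1.0: no phase shift.
Exactly one π shift → a net half-wave offset.
For strong reflection here: 2 n t = (m + ½) λ.
λ = 2 n t / (m + ½). The fourth-longest wavelength is m = 3: λ = 2 × 1.352 × 608 / 3.50 = 470 nm.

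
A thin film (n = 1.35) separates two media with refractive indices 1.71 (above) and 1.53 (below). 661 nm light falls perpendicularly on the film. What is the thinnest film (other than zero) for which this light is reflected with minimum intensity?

At the upper boundary (n = 1.71 to n = 1.35) the reflected ray undergoes no phase shift.
At the lower boundary (n = 1.35 to n = 1.53) the reflected ray undergoes a half-wave phase shift.
Exactly one π shift → a net half-wave offset.
For minimum reflection here: 2 n t = m λ.
Minimum nonzero at m = 1: t = λ / (2 n) = 661 / (2 × 1.35) = 245 nm.

245 nm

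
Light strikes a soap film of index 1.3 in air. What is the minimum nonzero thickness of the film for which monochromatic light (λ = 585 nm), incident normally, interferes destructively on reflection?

At the upper boundary (n = 1.0 to n = 1.3) the reflected ray undergoes a half-wave phase shift.
At the lower boundary (n = 1.3 to n = 1.0) the reflected ray undergoes no phase shift.
The two reflections differ by half a wavelength.
So the condition for destructive reflection is 2 n t = m λ.
Minimum nonzero at m = 1: t = λ / (2 n) = 585 / (2 × 1.3) = 225 nm.

225 nm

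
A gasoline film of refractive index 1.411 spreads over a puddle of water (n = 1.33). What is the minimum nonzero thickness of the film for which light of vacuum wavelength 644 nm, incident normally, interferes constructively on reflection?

114 nm

Ray reflecting at the top interface goes from n = 1.0 toward n = 1.411: a half-wave phase shift.
Ray reflecting at the bottom interface goes from n = 1.411 toward n = 1.33: no phase shift.
Exactly one π shift → a net half-wave offset.
With one net inversion, constructive interference in reflection requires 2 n t = (m + ½) λ.
Minimum at m = 0: t = λ / (4 n) = 644 / (4 × 1.411) = 114 nm.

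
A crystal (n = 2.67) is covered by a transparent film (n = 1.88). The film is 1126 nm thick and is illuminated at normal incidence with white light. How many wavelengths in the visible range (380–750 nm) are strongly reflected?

6

Ray reflecting at the top interface goes from n = 1.0 toward n = 1.88: a half-wave phase shift.
Bottom surface (1.88 → 2.67): reflection off a higher-index medium gives a half-wave phase shift.
Net: no relative phase inversion (both shifts match).
So the condition for constructive reflection is 2 n t = m λ.
λ = 2 n t / m = 4234 / m nm.
m=5: 847 nm (IR); m=6: 706 nm (visible); m=7: 605 nm (visible); m=8: 529 nm (visible); m=9: 470 nm (visible); m=10: 423 nm (visible); m=11: 385 nm (visible); m=12: 353 nm (UV).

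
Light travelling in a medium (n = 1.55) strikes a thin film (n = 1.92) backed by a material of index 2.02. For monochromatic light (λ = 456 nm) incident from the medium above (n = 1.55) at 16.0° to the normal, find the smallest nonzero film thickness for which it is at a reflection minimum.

60.9 nm

Top surface (1.55 → 1.92): reflection off a higher-index medium gives a half-wave phase shift.
Bottom surface (1.92 → 2.02): reflection off a higher-index medium gives a half-wave phase shift.
The two reflections carry the same phase change, so no net offset.
So the condition for destructive reflection is 2 n t cos θ_r = (m + ½) λ.
Snell's law: 1.55 sin 16.0° = 1.92 sin θ_r → sin θ_r = 0.223, cos θ_r = 0.975.
Minimum at m = 0: t = λ / (4 n cos θ_r) = 456 / (4 × 1.92 × 0.975) = 60.9 nm.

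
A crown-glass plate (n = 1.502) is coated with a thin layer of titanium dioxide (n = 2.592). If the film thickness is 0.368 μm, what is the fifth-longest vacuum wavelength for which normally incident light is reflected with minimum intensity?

Top surface (1.0 → 2.592): reflection off a higher-index medium gives a half-wave phase shift.
Bottom surface (2.592 → 1.502): reflection off a lower-index medium gives no phase shift.
Exactly one π shift → a net half-wave offset.
For weak reflection here: 2 n t = m λ.
λ = 2 n t / m. The fifth-longest wavelength is m = 5: λ = 2 × 2.592 × 368 / 5.00 = 382 nm.

382 nm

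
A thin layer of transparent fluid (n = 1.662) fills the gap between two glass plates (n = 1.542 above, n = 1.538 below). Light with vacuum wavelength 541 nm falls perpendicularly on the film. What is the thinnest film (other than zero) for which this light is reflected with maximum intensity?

81.4 nm

At the upper boundary (n = 1.542 to n = 1.662) the reflected ray undergoes a half-wave phase shift.
Bottom surface (1.662 → 1.538): reflection off a lower-index medium gives no phase shift.
The two reflections differ by half a wavelength.
So the condition for constructive reflection is 2 n t = (m + ½) λ.
Minimum at m = 0: t = λ / (4 n) = 541 / (4 × 1.662) = 81.4 nm.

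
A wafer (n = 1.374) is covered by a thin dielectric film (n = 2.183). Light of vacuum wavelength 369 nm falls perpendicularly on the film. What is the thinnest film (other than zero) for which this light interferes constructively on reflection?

42.3 nm

At the upper boundary (n = 1.0 to n = 2.183) the reflected ray undergoes a half-wave phase shift.
Ray reflecting at the bottom interface goes from n = 2.183 toward n = 1.374: no phase shift.
The two reflections differ by half a wavelength.
For maximum reflection here: 2 n t = (m + ½) λ.
Minimum at m = 0: t = λ / (4 n) = 369 / (4 × 2.183) = 42.3 nm.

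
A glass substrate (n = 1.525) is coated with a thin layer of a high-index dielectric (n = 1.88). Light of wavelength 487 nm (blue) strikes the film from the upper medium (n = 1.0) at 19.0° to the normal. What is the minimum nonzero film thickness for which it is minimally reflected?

132 nm

Ray reflecting at the top interface goes from n = 1.0 toward n = 1.88: a half-wave phase shift.
Ray reflecting at the bottom interface goes from n = 1.88 toward n = 1.525: no phase shift.
Exactly one π shift → a net half-wave offset.
For weak reflection here: 2 n t cos θ_r = m λ.
Snell's law: 1.0 sin 19.0° = 1.88 sin θ_r → sin θ_r = 0.173, cos θ_r = 0.985.
Minimum nonzero at m = 1: t = λ / (2 n cos θ_r) = 487 / (2 × 1.88 × 0.985) = 132 nm.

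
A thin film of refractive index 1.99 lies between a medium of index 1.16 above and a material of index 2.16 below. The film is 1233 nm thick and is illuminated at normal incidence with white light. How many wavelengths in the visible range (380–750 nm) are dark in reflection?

6

At the upper boundary (n = 1.16 to n = 1.99) the reflected ray undergoes a half-wave phase shift.
At the lower boundary (n = 1.99 to n = 2.16) the reflected ray undergoes a half-wave phase shift.
The two reflections carry the same phase change, so no net offset.
So the condition for destructive reflection is 2 n t = (m + ½) λ.
λ = 2 n t / (m + ½) = 4907 / (m + ½) nm.
m=6: 755 nm (IR); m=7: 654 nm (visible); m=8: 577 nm (visible); m=9: 517 nm (visible); m=10: 467 nm (visible); m=11: 427 nm (visible); m=12: 393 nm (visible); m=13: 364 nm (UV).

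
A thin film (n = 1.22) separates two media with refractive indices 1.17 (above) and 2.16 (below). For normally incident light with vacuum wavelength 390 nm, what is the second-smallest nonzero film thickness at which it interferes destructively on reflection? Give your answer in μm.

0.240 μm

Top surface (1.17 → 1.22): reflection off a higher-index medium gives a half-wave phase shift.
Ray reflecting at the bottom interface goes from n = 1.22 toward n = 2.16: a half-wave phase shift.
Net: no relative phase inversion (both shifts match).
So the condition for destructive reflection is 2 n t = (m + ½) λ.
The second-smallest nonzero thickness corresponds to m = 1: t = (m + ½) λ / (2 n) = 1.50 × 390 / (2 × 1.22) = 240 nm.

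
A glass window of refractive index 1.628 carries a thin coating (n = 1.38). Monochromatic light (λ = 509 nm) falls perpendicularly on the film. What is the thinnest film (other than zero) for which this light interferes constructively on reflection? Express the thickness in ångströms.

Top surface (1.0 → 1.38): reflection off a higher-index medium gives a half-wave phase shift.
Bottom surface (1.38 → 1.628): reflection off a higher-index medium gives a half-wave phase shift.
The two reflections carry the same phase change, so no net offset.
So the condition for constructive reflection is 2 n t = m λ.
Minimum nonzero at m = 1: t = λ / (2 n) = 509 / (2 × 1.38) = 184 nm.

1844 Å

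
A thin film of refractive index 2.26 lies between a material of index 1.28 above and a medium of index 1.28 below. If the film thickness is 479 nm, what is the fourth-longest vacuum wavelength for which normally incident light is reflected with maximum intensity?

619 nm

At the upper boundary (n = 1.28 to n = 2.26) the reflected ray undergoes a half-wave phase shift.
At the lower boundary (n = 2.26 to n = 1.28) the reflected ray undergoes no phase shift.
Exactly one π shift → a net half-wave offset.
For bright reflection here: 2 n t = (m + ½) λ.
λ = 2 n t / (m + ½). The fourth-longest wavelength is m = 3: λ = 2 × 2.26 × 479 / 3.50 = 619 nm.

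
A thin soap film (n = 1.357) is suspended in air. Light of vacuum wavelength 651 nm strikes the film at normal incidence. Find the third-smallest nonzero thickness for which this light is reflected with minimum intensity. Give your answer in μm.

Ray reflecting at the top interface goes from n = 1.0 toward n = 1.357: a half-wave phase shift.
At the lower boundary (n = 1.357 to n = 1.0) the reflected ray undergoes no phase shift.
Exactly one π shift → a net half-wave offset.
With one net inversion, destructive interference in reflection requires 2 n t = m λ.
The third-smallest nonzero thickness corresponds to m = 3: t = m λ / (2 n) = 3.00 × 651 / (2 × 1.357) = 720 nm.

0.720 μm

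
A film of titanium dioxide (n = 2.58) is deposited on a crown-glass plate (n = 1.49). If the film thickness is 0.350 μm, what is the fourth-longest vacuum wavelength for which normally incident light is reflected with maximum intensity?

Top surface (1.0 → 2.58): reflection off a higher-index medium gives a half-wave phase shift.
At the lower boundary (n = 2.58 to n = 1.49) the reflected ray undergoes no phase shift.
Net: one phase inversion between the two reflected rays.
With one net inversion, constructive interference in reflection requires 2 n t = (m + ½) λ.
λ = 2 n t / (m + ½). The fourth-longest wavelength is m = 3: λ = 2 × 2.58 × 350 / 3.50 = 516 nm.

516 nm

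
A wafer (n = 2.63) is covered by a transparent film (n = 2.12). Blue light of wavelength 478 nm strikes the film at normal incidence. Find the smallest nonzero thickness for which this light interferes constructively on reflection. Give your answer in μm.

0.113 μm

At the upper boundary (n = 1.0 to n = 2.12) the reflected ray undergoes a half-wave phase shift.
Ray reflecting at the bottom interface goes from n = 2.12 toward n = 2.63: a half-wave phase shift.
Net: no relative phase inversion (both shifts match).
With no net inversion, constructive interference in reflection requires 2 n t = m λ.
The smallest nonzero thickness corresponds to m = 1: t = m λ / (2 n) = 1.00 × 478 / (2 × 2.12) = 113 nm.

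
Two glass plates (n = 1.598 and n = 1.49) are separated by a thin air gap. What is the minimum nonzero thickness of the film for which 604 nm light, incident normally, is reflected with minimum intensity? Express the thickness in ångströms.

3020 Å

At the upper boundary (n = 1.598 to n = 1.0) the reflected ray undergoes no phase shift.
Bottom surface (1.0 → 1.49): reflection off a higher-index medium gives a half-wave phase shift.
Net: one phase inversion between the two reflected rays.
For dark reflection here: 2 n t = m λ.
Minimum nonzero at m = 1: t = λ / (2 n) = 604 / (2 × 1.0) = 302 nm.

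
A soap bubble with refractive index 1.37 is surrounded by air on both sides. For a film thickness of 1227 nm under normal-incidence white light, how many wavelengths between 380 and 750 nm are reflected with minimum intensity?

At the upper boundary (n = 1.0 to n = 1.37) the reflected ray undergoes a half-wave phase shift.
Ray reflecting at the bottom interface goes from n = 1.37 toward n = 1.0: no phase shift.
The two reflections differ by half a wavelength.
For minimum reflection here: 2 n t = m λ.
λ = 2 n t / m = 3362 / m nm.
m=4: 840 nm (IR); m=5: 672 nm (visible); m=6: 560 nm (visible); m=7: 480 nm (visible); m=8: 420 nm (visible); m=9: 374 nm (UV).

4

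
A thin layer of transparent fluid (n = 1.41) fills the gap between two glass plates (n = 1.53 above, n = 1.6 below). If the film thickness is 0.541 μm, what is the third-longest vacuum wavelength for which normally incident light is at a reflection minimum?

509 nm

Top surface (1.53 → 1.41): reflection off a lower-index medium gives no phase shift.
Ray reflecting at the bottom interface goes from n = 1.41 toward n = 1.6: a half-wave phase shift.
Exactly one π shift → a net half-wave offset.
For minimum reflection here: 2 n t = m λ.
λ = 2 n t / m. The third-longest wavelength is m = 3: λ = 2 × 1.41 × 541 / 3.00 = 509 nm.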